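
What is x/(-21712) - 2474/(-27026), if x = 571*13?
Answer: -73449255/293394256 ≈ -0.25034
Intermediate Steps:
x = 7423
x/(-21712) - 2474/(-27026) = 7423/(-21712) - 2474/(-27026) = 7423*(-1/21712) - 2474*(-1/27026) = -7423/21712 + 1237/13513 = -73449255/293394256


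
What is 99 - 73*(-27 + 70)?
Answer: -3040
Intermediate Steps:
99 - 73*(-27 + 70) = 99 - 73*43 = 99 - 3139 = -3040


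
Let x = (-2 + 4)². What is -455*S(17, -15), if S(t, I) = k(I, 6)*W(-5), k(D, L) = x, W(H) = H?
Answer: 9100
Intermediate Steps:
x = 4 (x = 2² = 4)
k(D, L) = 4
S(t, I) = -20 (S(t, I) = 4*(-5) = -20)
-455*S(17, -15) = -455*(-20) = 9100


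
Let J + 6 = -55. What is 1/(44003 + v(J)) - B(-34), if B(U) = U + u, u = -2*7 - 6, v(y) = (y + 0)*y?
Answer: 2577097/47724 ≈ 54.000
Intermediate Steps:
J = -61 (J = -6 - 55 = -61)
v(y) = y² (v(y) = y*y = y²)
u = -20 (u = -14 - 6 = -20)
B(U) = -20 + U (B(U) = U - 20 = -20 + U)
1/(44003 + v(J)) - B(-34) = 1/(44003 + (-61)²) - (-20 - 34) = 1/(44003 + 3721) - 1*(-54) = 1/47724 + 54 = 2577097/47724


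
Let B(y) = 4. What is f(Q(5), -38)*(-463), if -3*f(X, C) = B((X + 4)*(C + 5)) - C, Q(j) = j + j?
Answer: 6482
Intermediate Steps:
Q(j) = 2*j
f(X, C) = -4/3 + C/3 (f(X, C) = -(4 - C)/3 = -4/3 + C/3)
f(Q(5), -38)*(-463) = (-4/3 + (1/3)*(-38))*(-463) = (-4/3 - 38/3)*(-463) = -14*(-463) = 6482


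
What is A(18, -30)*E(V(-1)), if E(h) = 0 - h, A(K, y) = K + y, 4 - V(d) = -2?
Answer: 72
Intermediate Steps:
V(d) = 6 (V(d) = 4 - 1*(-2) = 4 + 2 = 6)
E(h) = -h
A(18, -30)*E(V(-1)) = (18 - 30)*(-1*6) = -12*(-6) = 72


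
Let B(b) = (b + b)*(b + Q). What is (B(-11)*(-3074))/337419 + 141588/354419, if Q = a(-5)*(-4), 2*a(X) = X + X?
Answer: 29276923840/13287522729 ≈ 2.2033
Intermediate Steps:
a(X) = X (a(X) = (X + X)/2 = (2*X)/2 = X)
Q = 20 (Q = -5*(-4) = 20)
B(b) = 2*b*(20 + b) (B(b) = (b + b)*(b + 20) = (2*b)*(20 + b) = 2*b*(20 + b))
(B(-11)*(-3074))/337419 + 141588/354419 = ((2*(-11)*(20 - 11))*(-3074))/337419 + 141588/354419 = ((2*(-11)*9)*(-3074))*(1/337419) + 141588*(1/354419) = -198*(-3074)*(1/337419) + 141588/354419 = 608652*(1/337419) + 141588/354419 = 67628/37491 + 141588/354419 = 29276923840/13287522729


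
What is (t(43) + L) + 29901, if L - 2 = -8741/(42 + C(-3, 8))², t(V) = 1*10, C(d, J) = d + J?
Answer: 66069076/2209 ≈ 29909.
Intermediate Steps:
C(d, J) = J + d
t(V) = 10
L = -4323/2209 (L = 2 - 8741/(42 + (8 - 3))² = 2 - 8741/(42 + 5)² = 2 - 8741/(47²) = 2 - 8741/2209 = -4323/2209 ≈ -1.9570)
(t(43) + L) + 29901 = (10 - 4323/2209) + 29901 = 17767/2209 + 29901 = 66069076/2209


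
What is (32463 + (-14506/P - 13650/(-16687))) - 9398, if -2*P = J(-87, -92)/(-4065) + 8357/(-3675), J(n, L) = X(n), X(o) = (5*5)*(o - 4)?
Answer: 14584654532980/2374243047 ≈ 6142.9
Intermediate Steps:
X(o) = -100 + 25*o (X(o) = 25*(-4 + o) = -100 + 25*o)
J(n, L) = -100 + 25*n
P = 284562/331975 (P = -((-100 + 25*(-87))/(-4065) + 8357/(-3675))/2 = -((-100 - 2175)*(-1/4065) + 8357*(-1/3675))/2 = -(-2275*(-1/4065) - 8357/3675)/2 = -(455/813 - 8357/3675)/2 = -1/2*(-569124/331975) = 284562/331975 ≈ 0.85718)
(32463 + (-14506/P - 13650/(-16687))) - 9398 = (32463 + (-14506/284562/331975 - 13650/(-16687))) - 9398 = (32463 + (-14506*331975/284562 - 13650*(-1/16687))) - 9398 = (32463 + (-2407814675/142281 + 13650/16687)) - 9398 = (32463 - 40177261346075/2374243047) - 9398 = 36897790688686/2374243047 - 9398 = 14584654532980/2374243047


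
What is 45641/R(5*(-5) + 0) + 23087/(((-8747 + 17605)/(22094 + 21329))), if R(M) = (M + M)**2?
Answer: 1253335645239/11072500 ≈ 1.1319e+5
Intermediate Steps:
R(M) = 4*M**2 (R(M) = (2*M)**2 = 4*M**2)
45641/R(5*(-5) + 0) + 23087/(((-8747 + 17605)/(22094 + 21329))) = 45641/((4*(5*(-5) + 0)**2)) + 23087/(((-8747 + 17605)/(22094 + 21329))) = 45641/((4*(-25 + 0)**2)) + 23087/((8858/43423)) = 45641/((4*(-25)**2)) + 23087/((8858*(1/43423))) = 45641/((4*625)) + 23087/(8858/43423) = 45641/2500 + 23087*(43423/8858) = 45641*(1/2500) + 1002506801/8858 = 45641/2500 + 1002506801/8858 = 1253335645239/11072500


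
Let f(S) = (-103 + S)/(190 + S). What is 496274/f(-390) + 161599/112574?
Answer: 657269971971/3264646 ≈ 2.0133e+5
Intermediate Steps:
f(S) = (-103 + S)/(190 + S)
496274/f(-390) + 161599/112574 = 496274/(((-103 - 390)/(190 - 390))) + 161599/112574 = 496274/((-493/(-200))) + 161599*(1/112574) = 496274/((-1/200*(-493))) + 161599/112574 = 496274/(493/200) + 161599/112574 = 496274*(200/493) + 161599/112574 = 99254800/493 + 161599/112574 = 657269971971/3264646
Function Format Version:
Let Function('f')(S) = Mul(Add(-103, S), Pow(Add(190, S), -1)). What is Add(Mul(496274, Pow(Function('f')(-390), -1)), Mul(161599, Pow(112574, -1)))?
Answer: Rational(657269971971, 3264646) ≈ 2.0133e+5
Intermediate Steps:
Function('f')(S) = Mul(Pow(Add(190, S), -1), Add(-103, S))
Add(Mul(496274, Pow(Function('f')(-390), -1)), Mul(161599, Pow(112574, -1))) = Add(Mul(496274, Pow(Mul(Pow(Add(190, -390), -1), Add(-103, -390)), -1)), Mul(161599, Pow(112574, -1))) = Add(Mul(496274, Pow(Mul(Pow(-200, -1), -493), -1)), Mul(161599, Rational(1, 112574))) = Add(Mul(496274, Pow(Mul(Rational(-1, 200), -493), -1)), Rational(161599, 112574)) = Add(Mul(496274, Pow(Rational(493, 200), -1)), Rational(161599, 112574)) = Add(Mul(496274, Rational(200, 493)), Rational(161599, 112574)) = Add(Rational(99254800, 493), Rational(161599, 112574)) = Rational(657269971971, 3264646)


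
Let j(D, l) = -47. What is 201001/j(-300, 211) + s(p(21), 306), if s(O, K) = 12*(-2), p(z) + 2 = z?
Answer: -202129/47 ≈ -4300.6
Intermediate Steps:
p(z) = -2 + z
s(O, K) = -24
201001/j(-300, 211) + s(p(21), 306) = 201001/(-47) - 24 = 201001*(-1/47) - 24 = -201001/47 - 24 = -202129/47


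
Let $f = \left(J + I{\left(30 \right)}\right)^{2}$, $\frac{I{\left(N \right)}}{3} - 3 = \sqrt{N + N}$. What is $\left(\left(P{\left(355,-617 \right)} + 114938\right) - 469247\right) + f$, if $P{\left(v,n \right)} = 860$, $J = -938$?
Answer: $510132 - 11148 \sqrt{15} \approx 4.6696 \cdot 10^{5}$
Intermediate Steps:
$I{\left(N \right)} = 9 + 3 \sqrt{2} \sqrt{N}$ ($I{\left(N \right)} = 9 + 3 \sqrt{N + N} = 9 + 3 \sqrt{2 N} = 9 + 3 \sqrt{2} \sqrt{N}$)
$f = \left(-929 + 6 \sqrt{15}\right)^{2}$ ($f = \left(-938 + \left(9 + 3 \sqrt{2} \sqrt{30}\right)\right)^{2} = \left(-938 + \left(9 + 6 \sqrt{15}\right)\right)^{2} = \left(-929 + 6 \sqrt{15}\right)^{2} \approx 8.2041 \cdot 10^{5}$)
$\left(\left(P{\left(355,-617 \right)} + 114938\right) - 469247\right) + f = \left(\left(860 + 114938\right) - 469247\right) + \left(863581 - 11148 \sqrt{15}\right) = \left(115798 - 469247\right) + \left(863581 - 11148 \sqrt{15}\right) = -353449 + \left(863581 - 11148 \sqrt{15}\right) = 510132 - 11148 \sqrt{15}$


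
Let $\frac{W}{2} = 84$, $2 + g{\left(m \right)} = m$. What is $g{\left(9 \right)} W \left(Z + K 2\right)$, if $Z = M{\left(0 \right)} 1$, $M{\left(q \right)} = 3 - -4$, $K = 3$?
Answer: $15288$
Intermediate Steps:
$M{\left(q \right)} = 7$ ($M{\left(q \right)} = 3 + 4 = 7$)
$g{\left(m \right)} = -2 + m$
$W = 168$ ($W = 2 \cdot 84 = 168$)
$Z = 7$ ($Z = 7 \cdot 1 = 7$)
$g{\left(9 \right)} W \left(Z + K 2\right) = \left(-2 + 9\right) 168 \left(7 + 3 \cdot 2\right) = 7 \cdot 168 \left(7 + 6\right) = 1176 \cdot 13 = 15288$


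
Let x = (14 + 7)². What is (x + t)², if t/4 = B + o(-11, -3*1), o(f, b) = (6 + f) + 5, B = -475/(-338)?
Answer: 5697079441/28561 ≈ 1.9947e+5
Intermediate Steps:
B = 475/338 (B = -475*(-1/338) = 475/338 ≈ 1.4053)
o(f, b) = 11 + f
x = 441 (x = 21² = 441)
t = 950/169 (t = 4*(475/338 + (11 - 11)) = 4*(475/338 + 0) = 4*(475/338) = 950/169 ≈ 5.6213)
(x + t)² = (441 + 950/169)² = (75479/169)² = 5697079441/28561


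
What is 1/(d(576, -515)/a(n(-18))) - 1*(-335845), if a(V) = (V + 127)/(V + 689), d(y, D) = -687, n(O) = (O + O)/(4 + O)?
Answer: 1116942217208/3325767 ≈ 3.3585e+5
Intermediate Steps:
n(O) = 2*O/(4 + O) (n(O) = (2*O)/(4 + O) = 2*O/(4 + O))
a(V) = (127 + V)/(689 + V)
1/(d(576, -515)/a(n(-18))) - 1*(-335845) = 1/(-687*(689 + 2*(-18)/(4 - 18))/(127 + 2*(-18)/(4 - 18))) - 1*(-335845) = 1/(-687*(689 + 2*(-18)/(-14))/(127 + 2*(-18)/(-14))) + 335845 = 1/(-687*(689 + 2*(-18)*(-1/14))/(127 + 2*(-18)*(-1/14))) + 335845 = 1/(-687*(689 + 18/7)/(127 + 18/7)) + 335845 = 1/(-687/((907/7)/(4841/7))) + 335845 = 1/(-687/((7/4841)*(907/7))) + 335845 = 1/(-687/907/4841) + 335845 = 1/(-687*4841/907) + 335845 = 1/(-3325767/907) + 335845 = -907/3325767 + 335845 = 1116942217208/3325767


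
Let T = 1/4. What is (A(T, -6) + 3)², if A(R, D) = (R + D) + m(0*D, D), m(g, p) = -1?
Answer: 225/16 ≈ 14.063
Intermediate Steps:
T = ¼ ≈ 0.25000
A(R, D) = -1 + D + R (A(R, D) = (R + D) - 1 = (D + R) - 1 = -1 + D + R)
(A(T, -6) + 3)² = ((-1 - 6 + ¼) + 3)² = (-27/4 + 3)² = (-15/4)² = 225/16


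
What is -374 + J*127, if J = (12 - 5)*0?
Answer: -374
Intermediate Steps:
J = 0 (J = 7*0 = 0)
-374 + J*127 = -374 + 0*127 = -374 + 0 = -374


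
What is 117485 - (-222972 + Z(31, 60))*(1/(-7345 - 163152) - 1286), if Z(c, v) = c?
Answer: -48861821759518/170497 ≈ -2.8658e+8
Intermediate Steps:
117485 - (-222972 + Z(31, 60))*(1/(-7345 - 163152) - 1286) = 117485 - (-222972 + 31)*(1/(-7345 - 163152) - 1286) = 117485 - (-222941)*(1/(-170497) - 1286) = 117485 - (-222941)*(-1/170497 - 1286) = 117485 - (-222941)*(-219259143)/170497 = 117485 - 1*48881852599563/170497 = 117485 - 48881852599563/170497 = -48861821759518/170497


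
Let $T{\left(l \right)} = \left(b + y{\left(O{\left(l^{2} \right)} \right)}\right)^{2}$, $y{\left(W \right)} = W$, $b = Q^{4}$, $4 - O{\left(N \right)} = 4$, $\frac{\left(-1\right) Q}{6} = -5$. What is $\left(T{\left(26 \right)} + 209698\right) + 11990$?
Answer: $656100221688$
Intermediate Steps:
$Q = 30$ ($Q = \left(-6\right) \left(-5\right) = 30$)
$O{\left(N \right)} = 0$ ($O{\left(N \right)} = 4 - 4 = 0$)
$b = 810000$ ($b = 30^{4} = 810000$)
$T{\left(l \right)} = 656100000000$ ($T{\left(l \right)} = \left(810000 + 0\right)^{2} = 810000^{2} = 656100000000$)
$\left(T{\left(26 \right)} + 209698\right) + 11990 = \left(656100000000 + 209698\right) + 11990 = 656100209698 + 11990 = 656100221688$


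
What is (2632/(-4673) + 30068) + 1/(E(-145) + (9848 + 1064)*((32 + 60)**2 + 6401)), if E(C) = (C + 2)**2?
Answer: 22793772275157101/758088308417 ≈ 30067.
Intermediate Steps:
E(C) = (2 + C)**2
(2632/(-4673) + 30068) + 1/(E(-145) + (9848 + 1064)*((32 + 60)**2 + 6401)) = (2632/(-4673) + 30068) + 1/((2 - 145)**2 + (9848 + 1064)*((32 + 60)**2 + 6401)) = (2632*(-1/4673) + 30068) + 1/((-143)**2 + 10912*(92**2 + 6401)) = (-2632/4673 + 30068) + 1/(20449 + 10912*(8464 + 6401)) = 140505132/4673 + 1/(20449 + 10912*14865) = 140505132/4673 + 1/(20449 + 162206880) = 140505132/4673 + 1/162227329 = 22793772275157101/758088308417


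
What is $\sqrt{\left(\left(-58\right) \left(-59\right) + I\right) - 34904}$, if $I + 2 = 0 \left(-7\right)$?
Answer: $2 i \sqrt{7871} \approx 177.44 i$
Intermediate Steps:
$I = -2$ ($I = -2 + 0 \left(-7\right) = -2 + 0 = -2$)
$\sqrt{\left(\left(-58\right) \left(-59\right) + I\right) - 34904} = \sqrt{\left(\left(-58\right) \left(-59\right) - 2\right) - 34904} = \sqrt{\left(3422 - 2\right) - 34904} = \sqrt{3420 - 34904} = \sqrt{-31484} = 2 i \sqrt{7871}$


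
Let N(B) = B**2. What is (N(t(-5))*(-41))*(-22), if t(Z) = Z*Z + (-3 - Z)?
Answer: 657558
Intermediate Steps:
t(Z) = -3 + Z**2 - Z (t(Z) = Z**2 + (-3 - Z) = -3 + Z**2 - Z)
(N(t(-5))*(-41))*(-22) = ((-3 + (-5)**2 - 1*(-5))**2*(-41))*(-22) = ((-3 + 25 + 5)**2*(-41))*(-22) = (27**2*(-41))*(-22) = (729*(-41))*(-22) = -29889*(-22) = 657558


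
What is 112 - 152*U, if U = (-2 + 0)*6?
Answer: 1936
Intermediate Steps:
U = -12 (U = -2*6 = -12)
112 - 152*U = 112 - 152*(-12) = 112 + 1824 = 1936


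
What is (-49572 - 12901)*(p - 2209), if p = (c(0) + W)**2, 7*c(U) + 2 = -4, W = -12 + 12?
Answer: 6759890965/49 ≈ 1.3796e+8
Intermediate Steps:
W = 0
c(U) = -6/7 (c(U) = -2/7 + (1/7)*(-4) = -2/7 - 4/7 = -6/7)
p = 36/49 (p = (-6/7 + 0)**2 = (-6/7)**2 = 36/49 ≈ 0.73469)
(-49572 - 12901)*(p - 2209) = (-49572 - 12901)*(36/49 - 2209) = -62473*(-108205/49) = 6759890965/49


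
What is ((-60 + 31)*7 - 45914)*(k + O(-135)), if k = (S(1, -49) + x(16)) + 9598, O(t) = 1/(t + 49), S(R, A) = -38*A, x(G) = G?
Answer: -45514481395/86 ≈ -5.2924e+8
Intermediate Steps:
O(t) = 1/(49 + t)
k = 11476 (k = (-38*(-49) + 16) + 9598 = (1862 + 16) + 9598 = 1878 + 9598 = 11476)
((-60 + 31)*7 - 45914)*(k + O(-135)) = ((-60 + 31)*7 - 45914)*(11476 + 1/(49 - 135)) = (-29*7 - 45914)*(11476 + 1/(-86)) = (-203 - 45914)*(11476 - 1/86) = -46117*986935/86 = -45514481395/86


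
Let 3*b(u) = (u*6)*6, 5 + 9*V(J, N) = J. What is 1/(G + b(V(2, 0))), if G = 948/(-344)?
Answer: -86/581 ≈ -0.14802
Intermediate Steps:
V(J, N) = -5/9 + J/9
b(u) = 12*u (b(u) = ((u*6)*6)/3 = ((6*u)*6)/3 = (36*u)/3 = 12*u)
G = -237/86 (G = 948*(-1/344) = -237/86 ≈ -2.7558)
1/(G + b(V(2, 0))) = 1/(-237/86 + 12*(-5/9 + (⅑)*2)) = 1/(-237/86 + 12*(-5/9 + 2/9)) = 1/(-237/86 + 12*(-⅓)) = 1/(-237/86 - 4) = 1/(-581/86) = -86/581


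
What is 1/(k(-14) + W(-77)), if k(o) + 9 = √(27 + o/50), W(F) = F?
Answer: -1075/92116 - 5*√167/92116 ≈ -0.012372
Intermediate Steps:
k(o) = -9 + √(27 + o/50)
1/(k(-14) + W(-77)) = 1/((-9 + √(2700 + 2*(-14))/10) - 77) = 1/((-9 + √(2700 - 28)/10) - 77) = 1/((-9 + √2672/10) - 77) = 1/((-9 + (4*√167)/10) - 77) = 1/((-9 + 2*√167/5) - 77) = 1/(-86 + 2*√167/5)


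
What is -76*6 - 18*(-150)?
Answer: 2244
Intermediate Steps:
-76*6 - 18*(-150) = -19*24 + 2700 = -456 + 2700 = 2244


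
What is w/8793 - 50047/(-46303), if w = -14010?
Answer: -69547253/135714093 ≈ -0.51245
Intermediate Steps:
w/8793 - 50047/(-46303) = -14010/8793 - 50047/(-46303) = -14010*1/8793 - 50047*(-1/46303) = -4670/2931 + 50047/46303 = -69547253/135714093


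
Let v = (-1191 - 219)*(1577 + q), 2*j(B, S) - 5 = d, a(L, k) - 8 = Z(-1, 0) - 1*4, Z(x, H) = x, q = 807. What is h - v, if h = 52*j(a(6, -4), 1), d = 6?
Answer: 3361726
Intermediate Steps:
a(L, k) = 3 (a(L, k) = 8 + (-1 - 1*4) = 8 + (-1 - 4) = 8 - 5 = 3)
j(B, S) = 11/2 (j(B, S) = 5/2 + (1/2)*6 = 5/2 + 3 = 11/2)
h = 286 (h = 52*(11/2) = 286)
v = -3361440 (v = (-1191 - 219)*(1577 + 807) = -1410*2384 = -3361440)
h - v = 286 - 1*(-3361440) = 286 + 3361440 = 3361726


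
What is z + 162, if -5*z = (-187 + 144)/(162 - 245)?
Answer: 67187/415 ≈ 161.90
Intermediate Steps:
z = -43/415 (z = -(-187 + 144)/(5*(162 - 245)) = -(-43)/(5*(-83)) = -(-43)*(-1)/(5*83) = -1/5*43/83 = -43/415 ≈ -0.10361)
z + 162 = -43/415 + 162 = 67187/415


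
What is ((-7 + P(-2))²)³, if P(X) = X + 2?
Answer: 117649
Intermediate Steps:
P(X) = 2 + X
((-7 + P(-2))²)³ = ((-7 + (2 - 2))²)³ = ((-7 + 0)²)³ = ((-7)²)³ = 49³ = 117649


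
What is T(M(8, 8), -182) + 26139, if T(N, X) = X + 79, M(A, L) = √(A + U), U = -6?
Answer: 26036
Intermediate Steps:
M(A, L) = √(-6 + A) (M(A, L) = √(A - 6) = √(-6 + A))
T(N, X) = 79 + X
T(M(8, 8), -182) + 26139 = (79 - 182) + 26139 = -103 + 26139 = 26036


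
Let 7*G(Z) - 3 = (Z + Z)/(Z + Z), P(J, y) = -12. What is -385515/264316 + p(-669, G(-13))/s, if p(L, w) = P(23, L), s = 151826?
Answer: -2251322007/1543463116 ≈ -1.4586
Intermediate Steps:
G(Z) = 4/7 (G(Z) = 3/7 + ((Z + Z)/(Z + Z))/7 = 3/7 + ((2*Z)/((2*Z)))/7 = 3/7 + ((2*Z)*(1/(2*Z)))/7 = 3/7 + (⅐)*1 = 3/7 + ⅐ = 4/7)
p(L, w) = -12
-385515/264316 + p(-669, G(-13))/s = -385515/264316 - 12/151826 = -385515*1/264316 - 12*1/151826 = -29655/20332 - 6/75913 = -2251322007/1543463116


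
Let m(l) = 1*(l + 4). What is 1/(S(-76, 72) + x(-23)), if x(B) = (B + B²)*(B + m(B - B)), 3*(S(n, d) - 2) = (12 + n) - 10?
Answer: -3/28910 ≈ -0.00010377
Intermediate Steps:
m(l) = 4 + l (m(l) = 1*(4 + l) = 4 + l)
S(n, d) = 8/3 + n/3 (S(n, d) = 2 + ((12 + n) - 10)/3 = 2 + (2 + n)/3 = 2 + (⅔ + n/3) = 8/3 + n/3)
x(B) = (4 + B)*(B + B²) (x(B) = (B + B²)*(B + (4 + (B - B))) = (B + B²)*(B + (4 + 0)) = (B + B²)*(B + 4) = (B + B²)*(4 + B) = (4 + B)*(B + B²))
1/(S(-76, 72) + x(-23)) = 1/((8/3 + (⅓)*(-76)) - 23*(4 + (-23)² + 5*(-23))) = 1/((8/3 - 76/3) - 23*(4 + 529 - 115)) = 1/(-68/3 - 23*418) = 1/(-68/3 - 9614) = 1/(-28910/3) = -3/28910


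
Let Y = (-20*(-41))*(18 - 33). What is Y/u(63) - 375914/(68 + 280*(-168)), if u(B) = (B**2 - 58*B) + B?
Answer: -36305009/1479618 ≈ -24.537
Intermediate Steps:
Y = -12300 (Y = 820*(-15) = -12300)
u(B) = B**2 - 57*B
Y/u(63) - 375914/(68 + 280*(-168)) = -12300*1/(63*(-57 + 63)) - 375914/(68 + 280*(-168)) = -12300/(63*6) - 375914/(68 - 47040) = -12300/378 - 375914/(-46972) = -12300*1/378 - 375914*(-1/46972) = -2050/63 + 187957/23486 = -36305009/1479618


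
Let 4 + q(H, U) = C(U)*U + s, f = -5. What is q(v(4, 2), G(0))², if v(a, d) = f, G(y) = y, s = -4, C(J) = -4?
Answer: 64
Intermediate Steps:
v(a, d) = -5
q(H, U) = -8 - 4*U (q(H, U) = -4 + (-4*U - 4) = -4 + (-4 - 4*U) = -8 - 4*U)
q(v(4, 2), G(0))² = (-8 - 4*0)² = (-8 + 0)² = (-8)² = 64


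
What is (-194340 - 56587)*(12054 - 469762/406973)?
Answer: -1230842799437060/406973 ≈ -3.0244e+9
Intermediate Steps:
(-194340 - 56587)*(12054 - 469762/406973) = -250927*(12054 - 469762*1/406973) = -250927*(12054 - 469762/406973) = -250927*4905182780/406973 = -1230842799437060/406973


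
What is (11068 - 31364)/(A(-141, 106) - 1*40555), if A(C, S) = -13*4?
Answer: 20296/40607 ≈ 0.49982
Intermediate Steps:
A(C, S) = -52
(11068 - 31364)/(A(-141, 106) - 1*40555) = (11068 - 31364)/(-52 - 1*40555) = -20296/(-52 - 40555) = -20296/(-40607) = -20296*(-1/40607) = 20296/40607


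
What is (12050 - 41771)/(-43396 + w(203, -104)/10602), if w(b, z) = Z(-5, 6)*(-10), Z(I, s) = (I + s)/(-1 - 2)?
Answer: 472653063/690126583 ≈ 0.68488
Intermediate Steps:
Z(I, s) = -I/3 - s/3 (Z(I, s) = (I + s)/(-3) = (I + s)*(-1/3) = -I/3 - s/3)
w(b, z) = 10/3 (w(b, z) = (-1/3*(-5) - 1/3*6)*(-10) = (5/3 - 2)*(-10) = -1/3*(-10) = 10/3)
(12050 - 41771)/(-43396 + w(203, -104)/10602) = (12050 - 41771)/(-43396 + (10/3)/10602) = -29721/(-43396 + (10/3)*(1/10602)) = -29721/(-43396 + 5/15903) = -29721/(-690126583/15903) = -29721*(-15903/690126583) = 472653063/690126583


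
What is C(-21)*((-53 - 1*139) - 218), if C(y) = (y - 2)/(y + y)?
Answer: -4715/21 ≈ -224.52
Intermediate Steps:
C(y) = (-2 + y)/(2*y) (C(y) = (-2 + y)/((2*y)) = (-2 + y)*(1/(2*y)) = (-2 + y)/(2*y))
C(-21)*((-53 - 1*139) - 218) = ((1/2)*(-2 - 21)/(-21))*((-53 - 1*139) - 218) = ((1/2)*(-1/21)*(-23))*((-53 - 139) - 218) = 23*(-192 - 218)/42 = (23/42)*(-410) = -4715/21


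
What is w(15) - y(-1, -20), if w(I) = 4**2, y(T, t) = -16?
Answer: 32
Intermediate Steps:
w(I) = 16
w(15) - y(-1, -20) = 16 - 1*(-16) = 16 + 16 = 32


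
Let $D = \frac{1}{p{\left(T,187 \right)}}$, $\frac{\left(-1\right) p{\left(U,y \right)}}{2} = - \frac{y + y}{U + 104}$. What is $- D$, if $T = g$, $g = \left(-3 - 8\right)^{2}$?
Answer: $- \frac{225}{748} \approx -0.3008$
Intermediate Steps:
$g = 121$ ($g = \left(-11\right)^{2} = 121$)
$T = 121$
$p{\left(U,y \right)} = \frac{4 y}{104 + U}$ ($p{\left(U,y \right)} = - 2 \left(- \frac{y + y}{U + 104}\right) = - 2 \left(- \frac{2 y}{104 + U}\right) = \frac{4 y}{104 + U}$)
$D = \frac{225}{748}$ ($D = \frac{1}{4 \cdot 187 \frac{1}{104 + 121}} = \frac{1}{4 \cdot 187 \cdot \frac{1}{225}} = \frac{1}{\frac{748}{225}} = \frac{225}{748} \approx 0.3008$)
$- D = \left(-1\right) \frac{225}{748} = - \frac{225}{748}$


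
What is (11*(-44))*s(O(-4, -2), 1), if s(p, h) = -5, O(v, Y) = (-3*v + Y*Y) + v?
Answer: 2420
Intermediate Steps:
O(v, Y) = Y² - 2*v (O(v, Y) = (-3*v + Y²) + v = (Y² - 3*v) + v = Y² - 2*v)
(11*(-44))*s(O(-4, -2), 1) = (11*(-44))*(-5) = -484*(-5) = 2420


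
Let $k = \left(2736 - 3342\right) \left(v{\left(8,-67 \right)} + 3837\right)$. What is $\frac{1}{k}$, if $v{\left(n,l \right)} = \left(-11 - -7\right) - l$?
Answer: $- \frac{1}{2363400} \approx -4.2312 \cdot 10^{-7}$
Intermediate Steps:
$v{\left(n,l \right)} = -4 - l$ ($v{\left(n,l \right)} = \left(-11 + 7\right) - l = -4 - l$)
$k = -2363400$ ($k = \left(2736 - 3342\right) \left(\left(-4 - -67\right) + 3837\right) = - 606 \left(\left(-4 + 67\right) + 3837\right) = - 606 \left(63 + 3837\right) = \left(-606\right) 3900 = -2363400$)
$\frac{1}{k} = \frac{1}{-2363400} = - \frac{1}{2363400}$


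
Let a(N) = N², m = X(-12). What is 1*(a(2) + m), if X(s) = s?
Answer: -8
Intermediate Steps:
m = -12
1*(a(2) + m) = 1*(2² - 12) = 1*(4 - 12) = 1*(-8) = -8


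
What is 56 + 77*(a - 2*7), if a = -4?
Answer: -1330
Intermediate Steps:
56 + 77*(a - 2*7) = 56 + 77*(-4 - 2*7) = 56 + 77*(-4 - 14) = 56 + 77*(-18) = 56 - 1386 = -1330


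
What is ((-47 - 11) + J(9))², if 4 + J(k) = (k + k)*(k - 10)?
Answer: 6400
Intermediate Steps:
J(k) = -4 + 2*k*(-10 + k) (J(k) = -4 + (k + k)*(k - 10) = -4 + (2*k)*(-10 + k) = -4 + 2*k*(-10 + k))
((-47 - 11) + J(9))² = ((-47 - 11) + (-4 - 20*9 + 2*9²))² = (-58 + (-4 - 180 + 2*81))² = (-58 + (-4 - 180 + 162))² = (-58 - 22)² = (-80)² = 6400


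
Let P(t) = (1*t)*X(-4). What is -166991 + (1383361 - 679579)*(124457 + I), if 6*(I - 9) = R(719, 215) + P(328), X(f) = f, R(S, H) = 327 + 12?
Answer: 87482633440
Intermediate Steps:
R(S, H) = 339
P(t) = -4*t (P(t) = (1*t)*(-4) = t*(-4) = -4*t)
I = -919/6 (I = 9 + (339 - 4*328)/6 = 9 + (339 - 1312)/6 = 9 + (⅙)*(-973) = 9 - 973/6 = -919/6 ≈ -153.17)
-166991 + (1383361 - 679579)*(124457 + I) = -166991 + (1383361 - 679579)*(124457 - 919/6) = -166991 + 703782*(745823/6) = -166991 + 87482800431 = 87482633440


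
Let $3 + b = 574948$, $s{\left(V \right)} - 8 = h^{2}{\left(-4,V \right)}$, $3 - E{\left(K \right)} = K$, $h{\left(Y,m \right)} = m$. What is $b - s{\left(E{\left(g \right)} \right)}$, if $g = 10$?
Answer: $574888$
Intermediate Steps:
$E{\left(K \right)} = 3 - K$
$s{\left(V \right)} = 8 + V^{2}$
$b = 574945$ ($b = -3 + 574948 = 574945$)
$b - s{\left(E{\left(g \right)} \right)} = 574945 - \left(8 + \left(3 - 10\right)^{2}\right) = 574945 - \left(8 + \left(-7\right)^{2}\right) = 574945 - \left(8 + 49\right) = 574945 - 57 = 574888$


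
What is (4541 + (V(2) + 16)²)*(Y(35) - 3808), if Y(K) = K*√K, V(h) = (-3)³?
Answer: -17752896 + 163170*√35 ≈ -1.6788e+7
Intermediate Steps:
V(h) = -27
Y(K) = K^(3/2)
(4541 + (V(2) + 16)²)*(Y(35) - 3808) = (4541 + (-27 + 16)²)*(35^(3/2) - 3808) = (4541 + (-11)²)*(35*√35 - 3808) = (4541 + 121)*(-3808 + 35*√35) = 4662*(-3808 + 35*√35) = -17752896 + 163170*√35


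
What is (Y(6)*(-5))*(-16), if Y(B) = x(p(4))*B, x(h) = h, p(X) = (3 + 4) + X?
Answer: 5280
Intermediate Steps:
p(X) = 7 + X
Y(B) = 11*B (Y(B) = (7 + 4)*B = 11*B)
(Y(6)*(-5))*(-16) = ((11*6)*(-5))*(-16) = (66*(-5))*(-16) = -330*(-16) = 5280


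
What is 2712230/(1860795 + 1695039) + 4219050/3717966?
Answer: 2090518363490/1101705826137 ≈ 1.8975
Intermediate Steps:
2712230/(1860795 + 1695039) + 4219050/3717966 = 2712230/3555834 + 4219050*(1/3717966) = 2712230*(1/3555834) + 703175/619661 = 1356115/1777917 + 703175/619661 = 2090518363490/1101705826137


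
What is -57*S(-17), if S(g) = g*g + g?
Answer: -15504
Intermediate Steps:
S(g) = g + g**2 (S(g) = g**2 + g = g + g**2)
-57*S(-17) = -(-969)*(1 - 17) = -(-969)*(-16) = -57*272 = -15504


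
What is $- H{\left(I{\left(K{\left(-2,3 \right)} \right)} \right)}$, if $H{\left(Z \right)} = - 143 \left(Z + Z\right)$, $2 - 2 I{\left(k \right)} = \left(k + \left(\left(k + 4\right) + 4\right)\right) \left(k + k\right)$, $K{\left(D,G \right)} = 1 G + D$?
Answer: $-2574$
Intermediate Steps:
$K{\left(D,G \right)} = D + G$ ($K{\left(D,G \right)} = G + D = D + G$)
$I{\left(k \right)} = 1 - k \left(8 + 2 k\right)$ ($I{\left(k \right)} = 1 - \frac{\left(k + \left(\left(k + 4\right) + 4\right)\right) \left(k + k\right)}{2} = 1 - \frac{\left(k + \left(\left(4 + k\right) + 4\right)\right) 2 k}{2} = 1 - \frac{\left(k + \left(8 + k\right)\right) 2 k}{2} = 1 - \frac{\left(8 + 2 k\right) 2 k}{2} = 1 - \frac{2 k \left(8 + 2 k\right)}{2} = 1 - k \left(8 + 2 k\right)$)
$H{\left(Z \right)} = - 286 Z$ ($H{\left(Z \right)} = - 143 \cdot 2 Z = - 286 Z$)
$- H{\left(I{\left(K{\left(-2,3 \right)} \right)} \right)} = - \left(-286\right) \left(1 - 8 \left(-2 + 3\right) - 2 \left(-2 + 3\right)^{2}\right) = - \left(-286\right) \left(1 - 8 - 2 \cdot 1^{2}\right) = - \left(-286\right) \left(1 - 8 - 2\right) = - \left(-286\right) \left(-9\right) = \left(-1\right) 2574 = -2574$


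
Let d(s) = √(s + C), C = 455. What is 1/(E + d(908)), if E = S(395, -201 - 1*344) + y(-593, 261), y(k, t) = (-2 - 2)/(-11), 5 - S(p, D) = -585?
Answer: 71434/42007113 - 121*√1363/42007113 ≈ 0.0015942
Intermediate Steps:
S(p, D) = 590 (S(p, D) = 5 - 1*(-585) = 5 + 585 = 590)
d(s) = √(455 + s) (d(s) = √(s + 455) = √(455 + s))
y(k, t) = 4/11 (y(k, t) = -4*(-1/11) = 4/11)
E = 6494/11 (E = 590 + 4/11 = 6494/11 ≈ 590.36)
1/(E + d(908)) = 1/(6494/11 + √(455 + 908)) = 1/(6494/11 + √1363)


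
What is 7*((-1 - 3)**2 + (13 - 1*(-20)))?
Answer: 343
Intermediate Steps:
7*((-1 - 3)**2 + (13 - 1*(-20))) = 7*((-4)**2 + (13 + 20)) = 7*(16 + 33) = 7*49 = 343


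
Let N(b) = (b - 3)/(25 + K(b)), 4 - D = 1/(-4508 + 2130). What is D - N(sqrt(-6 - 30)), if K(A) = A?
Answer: 6380835/1571858 - 168*I/661 ≈ 4.0594 - 0.25416*I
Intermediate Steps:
D = 9513/2378 (D = 4 - 1/(-4508 + 2130) = 4 - 1/(-2378) = 4 - 1*(-1/2378) = 4 + 1/2378 = 9513/2378 ≈ 4.0004)
N(b) = (-3 + b)/(25 + b) (N(b) = (b - 3)/(25 + b) = (-3 + b)/(25 + b))
D - N(sqrt(-6 - 30)) = 9513/2378 - (-3 + sqrt(-6 - 30))/(25 + sqrt(-6 - 30)) = 9513/2378 - (-3 + sqrt(-36))/(25 + sqrt(-36)) = 9513/2378 - (-3 + 6*I)/(25 + 6*I) = 9513/2378 - (25 - 6*I)/661*(-3 + 6*I) = 9513/2378 - (-3 + 6*I)*(25 - 6*I)/661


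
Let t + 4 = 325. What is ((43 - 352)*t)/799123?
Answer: -99189/799123 ≈ -0.12412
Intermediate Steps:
t = 321 (t = -4 + 325 = 321)
((43 - 352)*t)/799123 = ((43 - 352)*321)/799123 = -309*321*(1/799123) = -99189*1/799123 = -99189/799123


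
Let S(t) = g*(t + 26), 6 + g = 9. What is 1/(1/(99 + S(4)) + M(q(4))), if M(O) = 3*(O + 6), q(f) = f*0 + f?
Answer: 189/5671 ≈ 0.033327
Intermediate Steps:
g = 3 (g = -6 + 9 = 3)
q(f) = f (q(f) = 0 + f = f)
S(t) = 78 + 3*t (S(t) = 3*(t + 26) = 3*(26 + t) = 78 + 3*t)
M(O) = 18 + 3*O (M(O) = 3*(6 + O) = 18 + 3*O)
1/(1/(99 + S(4)) + M(q(4))) = 1/(1/(99 + (78 + 3*4)) + (18 + 3*4)) = 1/(1/(99 + (78 + 12)) + (18 + 12)) = 1/(1/(99 + 90) + 30) = 1/(1/189 + 30) = 1/(5671/189) = 189/5671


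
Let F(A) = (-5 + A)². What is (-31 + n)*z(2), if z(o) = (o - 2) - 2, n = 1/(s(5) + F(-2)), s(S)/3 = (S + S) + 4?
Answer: 5640/91 ≈ 61.978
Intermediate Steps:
s(S) = 12 + 6*S (s(S) = 3*((S + S) + 4) = 3*(2*S + 4) = 3*(4 + 2*S) = 12 + 6*S)
n = 1/91 (n = 1/((12 + 6*5) + (-5 - 2)²) = 1/((12 + 30) + (-7)²) = 1/(42 + 49) = 1/91 ≈ 0.010989)
z(o) = -4 + o (z(o) = (-2 + o) - 2 = -4 + o)
(-31 + n)*z(2) = (-31 + 1/91)*(-4 + 2) = -2820/91*(-2) = 5640/91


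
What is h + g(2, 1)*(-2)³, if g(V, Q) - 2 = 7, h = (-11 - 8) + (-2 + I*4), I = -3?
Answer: -105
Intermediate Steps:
h = -33 (h = (-11 - 8) + (-2 - 3*4) = -19 + (-2 - 12) = -19 - 14 = -33)
g(V, Q) = 9 (g(V, Q) = 2 + 7 = 9)
h + g(2, 1)*(-2)³ = -33 + 9*(-2)³ = -33 + 9*(-8) = -33 - 72 = -105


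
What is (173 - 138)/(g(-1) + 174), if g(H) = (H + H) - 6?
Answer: 35/166 ≈ 0.21084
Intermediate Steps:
g(H) = -6 + 2*H (g(H) = 2*H - 6 = -6 + 2*H)
(173 - 138)/(g(-1) + 174) = (173 - 138)/((-6 + 2*(-1)) + 174) = 35/((-6 - 2) + 174) = 35/(-8 + 174) = 35/166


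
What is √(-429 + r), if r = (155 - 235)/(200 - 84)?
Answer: I*√361369/29 ≈ 20.729*I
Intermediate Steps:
r = -20/29 (r = -80/116 = -80*1/116 = -20/29 ≈ -0.68966)
√(-429 + r) = √(-429 - 20/29) = √(-12461/29) = I*√361369/29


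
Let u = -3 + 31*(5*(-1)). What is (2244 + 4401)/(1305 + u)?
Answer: 6645/1147 ≈ 5.7934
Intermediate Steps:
u = -158 (u = -3 + 31*(-5) = -3 - 155 = -158)
(2244 + 4401)/(1305 + u) = (2244 + 4401)/(1305 - 158) = 6645/1147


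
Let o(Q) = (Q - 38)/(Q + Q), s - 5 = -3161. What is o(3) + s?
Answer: -18971/6 ≈ -3161.8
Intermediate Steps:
s = -3156 (s = 5 - 3161 = -3156)
o(Q) = (-38 + Q)/(2*Q) (o(Q) = (-38 + Q)/((2*Q)) = (-38 + Q)*(1/(2*Q)) = (-38 + Q)/(2*Q))
o(3) + s = (½)*(-38 + 3)/3 - 3156 = (½)*(⅓)*(-35) - 3156 = -35/6 - 3156 = -18971/6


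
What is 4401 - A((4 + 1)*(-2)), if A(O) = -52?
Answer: 4453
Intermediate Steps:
4401 - A((4 + 1)*(-2)) = 4401 - 1*(-52) = 4401 + 52 = 4453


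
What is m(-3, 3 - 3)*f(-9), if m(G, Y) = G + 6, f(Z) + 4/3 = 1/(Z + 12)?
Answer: -3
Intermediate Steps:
f(Z) = -4/3 + 1/(12 + Z) (f(Z) = -4/3 + 1/(Z + 12) = -4/3 + 1/(12 + Z))
m(G, Y) = 6 + G
m(-3, 3 - 3)*f(-9) = (6 - 3)*((-45 - 4*(-9))/(3*(12 - 9))) = 3*((1/3)*(-45 + 36)/3) = 3*((1/3)*(1/3)*(-9)) = 3*(-1) = -3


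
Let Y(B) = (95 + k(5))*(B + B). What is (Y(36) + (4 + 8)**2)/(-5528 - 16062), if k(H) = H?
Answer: -216/635 ≈ -0.34016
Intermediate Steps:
Y(B) = 200*B (Y(B) = (95 + 5)*(B + B) = 100*(2*B) = 200*B)
(Y(36) + (4 + 8)**2)/(-5528 - 16062) = (200*36 + (4 + 8)**2)/(-5528 - 16062) = (7200 + 12**2)/(-21590) = (7200 + 144)*(-1/21590) = 7344*(-1/21590) = -216/635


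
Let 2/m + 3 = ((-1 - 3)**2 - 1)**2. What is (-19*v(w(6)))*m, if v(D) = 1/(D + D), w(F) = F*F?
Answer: -19/7992 ≈ -0.0023774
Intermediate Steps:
m = 1/111 (m = 2/(-3 + ((-1 - 3)**2 - 1)**2) = 2/(-3 + ((-4)**2 - 1)**2) = 2/(-3 + (16 - 1)**2) = 2/(-3 + 15**2) = 2/(-3 + 225) = 2/222 = 2*(1/222) = 1/111 ≈ 0.0090090)
w(F) = F**2
v(D) = 1/(2*D)
(-19*v(w(6)))*m = -19/(2*(6**2))*(1/111) = -19/(2*36)*(1/111) = -19*1/72*(1/111) = -19/72*1/111 = -19/7992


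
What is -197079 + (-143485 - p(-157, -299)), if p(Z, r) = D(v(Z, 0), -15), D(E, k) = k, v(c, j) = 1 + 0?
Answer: -340549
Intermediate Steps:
v(c, j) = 1
p(Z, r) = -15
-197079 + (-143485 - p(-157, -299)) = -197079 + (-143485 - 1*(-15)) = -197079 + (-143485 + 15) = -197079 - 143470 = -340549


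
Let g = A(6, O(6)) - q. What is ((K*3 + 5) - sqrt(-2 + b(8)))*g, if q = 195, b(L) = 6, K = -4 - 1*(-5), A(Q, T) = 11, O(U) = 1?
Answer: -1104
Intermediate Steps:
K = 1 (K = -4 + 5 = 1)
g = -184 (g = 11 - 1*195 = 11 - 195 = -184)
((K*3 + 5) - sqrt(-2 + b(8)))*g = ((1*3 + 5) - sqrt(-2 + 6))*(-184) = ((3 + 5) - sqrt(4))*(-184) = (8 - 1*2)*(-184) = (8 - 2)*(-184) = 6*(-184) = -1104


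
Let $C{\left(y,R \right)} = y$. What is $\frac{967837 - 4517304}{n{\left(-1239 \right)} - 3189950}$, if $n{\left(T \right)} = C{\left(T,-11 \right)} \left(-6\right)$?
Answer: $\frac{3549467}{3182516} \approx 1.1153$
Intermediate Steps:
$n{\left(T \right)} = - 6 T$ ($n{\left(T \right)} = T \left(-6\right) = - 6 T$)
$\frac{967837 - 4517304}{n{\left(-1239 \right)} - 3189950} = \frac{967837 - 4517304}{\left(-6\right) \left(-1239\right) - 3189950} = - \frac{3549467}{7434 - 3189950} = - \frac{3549467}{-3182516} = \left(-3549467\right) \left(- \frac{1}{3182516}\right) = \frac{3549467}{3182516}$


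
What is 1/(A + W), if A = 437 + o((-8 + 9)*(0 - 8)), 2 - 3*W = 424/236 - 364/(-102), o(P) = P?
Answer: 9027/3862457 ≈ 0.0023371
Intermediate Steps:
W = -10126/9027 (W = 2/3 - (424/236 - 364/(-102))/3 = 2/3 - (424*(1/236) - 364*(-1/102))/3 = 2/3 - (106/59 + 182/51)/3 = 2/3 - 1/3*16144/3009 = 2/3 - 16144/9027 = -10126/9027 ≈ -1.1217)
A = 429 (A = 437 + (-8 + 9)*(0 - 8) = 437 + 1*(-8) = 437 - 8 = 429)
1/(A + W) = 1/(429 - 10126/9027) = 1/(3862457/9027) = 9027/3862457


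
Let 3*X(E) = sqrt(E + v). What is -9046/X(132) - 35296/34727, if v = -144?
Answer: -35296/34727 + 4523*I*sqrt(3) ≈ -1.0164 + 7834.1*I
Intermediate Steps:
X(E) = sqrt(-144 + E)/3 (X(E) = sqrt(E - 144)/3 = sqrt(-144 + E)/3)
-9046/X(132) - 35296/34727 = -9046*3/sqrt(-144 + 132) - 35296/34727 = -9046*(-I*sqrt(3)/2) - 35296*1/34727 = -9046*(-I*sqrt(3)/2) - 35296/34727 = -(-4523)*I*sqrt(3) - 35296/34727 = 4523*I*sqrt(3) - 35296/34727 = -35296/34727 + 4523*I*sqrt(3)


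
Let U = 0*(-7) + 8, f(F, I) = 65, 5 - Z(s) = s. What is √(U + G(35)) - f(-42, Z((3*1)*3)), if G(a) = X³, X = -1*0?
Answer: -65 + 2*√2 ≈ -62.172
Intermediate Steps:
X = 0
Z(s) = 5 - s
G(a) = 0 (G(a) = 0³ = 0)
U = 8 (U = 0 + 8 = 8)
√(U + G(35)) - f(-42, Z((3*1)*3)) = √(8 + 0) - 1*65 = √8 - 65 = 2*√2 - 65 = -65 + 2*√2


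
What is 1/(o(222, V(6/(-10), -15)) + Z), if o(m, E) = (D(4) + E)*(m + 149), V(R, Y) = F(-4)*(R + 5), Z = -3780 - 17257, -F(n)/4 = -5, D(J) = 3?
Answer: 1/12724 ≈ 7.8592e-5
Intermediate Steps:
F(n) = 20 (F(n) = -4*(-5) = 20)
Z = -21037
V(R, Y) = 100 + 20*R (V(R, Y) = 20*(R + 5) = 20*(5 + R) = 100 + 20*R)
o(m, E) = (3 + E)*(149 + m) (o(m, E) = (3 + E)*(m + 149) = (3 + E)*(149 + m))
1/(o(222, V(6/(-10), -15)) + Z) = 1/((447 + 3*222 + 149*(100 + 20*(6/(-10))) + (100 + 20*(6/(-10)))*222) - 21037) = 1/((447 + 666 + 149*(100 + 20*(6*(-1/10))) + (100 + 20*(6*(-1/10)))*222) - 21037) = 1/((447 + 666 + 149*(100 + 20*(-3/5)) + (100 + 20*(-3/5))*222) - 21037) = 1/((447 + 666 + 149*(100 - 12) + (100 - 12)*222) - 21037) = 1/((447 + 666 + 149*88 + 88*222) - 21037) = 1/((447 + 666 + 13112 + 19536) - 21037) = 1/(33761 - 21037) = 1/12724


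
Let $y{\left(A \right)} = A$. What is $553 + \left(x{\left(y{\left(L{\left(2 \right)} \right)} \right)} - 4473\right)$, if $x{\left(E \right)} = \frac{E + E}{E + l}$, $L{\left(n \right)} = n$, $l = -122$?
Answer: $- \frac{117601}{30} \approx -3920.0$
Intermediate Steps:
$x{\left(E \right)} = \frac{2 E}{-122 + E}$ ($x{\left(E \right)} = \frac{E + E}{E - 122} = \frac{2 E}{-122 + E}$)
$553 + \left(x{\left(y{\left(L{\left(2 \right)} \right)} \right)} - 4473\right) = 553 - \left(4473 - \frac{4}{-122 + 2}\right) = 553 - \left(4473 - \frac{4}{-120}\right) = 553 - \left(4473 - - \frac{1}{30}\right) = 553 - \frac{134191}{30} = - \frac{117601}{30}$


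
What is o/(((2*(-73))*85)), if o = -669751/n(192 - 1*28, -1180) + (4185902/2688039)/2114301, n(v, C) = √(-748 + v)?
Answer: -298993/5037860371615785 - 669751*I*√146/3623720 ≈ -5.9349e-11 - 2.2332*I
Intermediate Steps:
o = 597986/811903363677 + 669751*I*√146/292 (o = -669751/√(-748 + (192 - 1*28)) + (4185902/2688039)/2114301 = -669751/√(-748 + (192 - 28)) + (4185902*(1/2688039))*(1/2114301) = -669751/√(-748 + 164) + (4185902/2688039)*(1/2114301) = -669751*(-I*√146/292) + 597986/811903363677 = -(-669751)*I*√146/292 + 597986/811903363677 = 669751*I*√146/292 + 597986/811903363677 = 597986/811903363677 + 669751*I*√146/292 ≈ 7.3652e-7 + 27715.0*I)
o/(((2*(-73))*85)) = (597986/811903363677 + 669751*I*√146/292)/(((2*(-73))*85)) = (597986/811903363677 + 669751*I*√146/292)/((-146*85)) = (597986/811903363677 + 669751*I*√146/292)/(-12410) = (597986/811903363677 + 669751*I*√146/292)*(-1/12410) = -298993/5037860371615785 - 669751*I*√146/3623720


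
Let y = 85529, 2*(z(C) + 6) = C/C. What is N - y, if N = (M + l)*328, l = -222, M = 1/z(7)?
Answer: -1742451/11 ≈ -1.5840e+5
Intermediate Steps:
z(C) = -11/2 (z(C) = -6 + (C/C)/2 = -6 + (½)*1 = -6 + ½ = -11/2)
M = -2/11 (M = 1/(-11/2) = -2/11 ≈ -0.18182)
N = -801632/11 (N = (-2/11 - 222)*328 = -2444/11*328 = -801632/11 ≈ -72876.)
N - y = -801632/11 - 1*85529 = -801632/11 - 85529 = -1742451/11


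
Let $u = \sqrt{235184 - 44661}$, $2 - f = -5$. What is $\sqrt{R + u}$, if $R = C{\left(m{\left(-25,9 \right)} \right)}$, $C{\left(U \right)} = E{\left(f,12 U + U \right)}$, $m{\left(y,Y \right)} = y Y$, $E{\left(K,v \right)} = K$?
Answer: $\sqrt{7 + \sqrt{190523}} \approx 21.059$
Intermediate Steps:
$f = 7$ ($f = 2 - -5 = 2 + 5 = 7$)
$m{\left(y,Y \right)} = Y y$
$C{\left(U \right)} = 7$
$R = 7$
$u = \sqrt{190523} \approx 436.49$
$\sqrt{R + u} = \sqrt{7 + \sqrt{190523}}$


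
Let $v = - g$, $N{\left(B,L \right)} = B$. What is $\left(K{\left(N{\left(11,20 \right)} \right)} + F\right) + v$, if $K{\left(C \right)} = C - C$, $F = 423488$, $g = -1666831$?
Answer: $2090319$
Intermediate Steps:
$K{\left(C \right)} = 0$
$v = 1666831$ ($v = \left(-1\right) \left(-1666831\right) = 1666831$)
$\left(K{\left(N{\left(11,20 \right)} \right)} + F\right) + v = \left(0 + 423488\right) + 1666831 = 423488 + 1666831 = 2090319$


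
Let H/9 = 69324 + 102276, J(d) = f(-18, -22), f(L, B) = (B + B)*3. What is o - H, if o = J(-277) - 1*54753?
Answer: -1599285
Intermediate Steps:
f(L, B) = 6*B (f(L, B) = (2*B)*3 = 6*B)
J(d) = -132 (J(d) = 6*(-22) = -132)
o = -54885 (o = -132 - 1*54753 = -132 - 54753 = -54885)
H = 1544400 (H = 9*(69324 + 102276) = 9*171600 = 1544400)
o - H = -54885 - 1*1544400 = -54885 - 1544400 = -1599285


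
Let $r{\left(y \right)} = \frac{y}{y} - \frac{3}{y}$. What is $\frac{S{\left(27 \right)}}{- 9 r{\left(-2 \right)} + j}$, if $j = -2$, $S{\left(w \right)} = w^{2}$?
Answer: $- \frac{1458}{49} \approx -29.755$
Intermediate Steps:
$r{\left(y \right)} = 1 - \frac{3}{y}$
$\frac{S{\left(27 \right)}}{- 9 r{\left(-2 \right)} + j} = \frac{27^{2}}{- 9 \frac{-3 - 2}{-2} - 2} = \frac{729}{- 9 \left(\left(- \frac{1}{2}\right) \left(-5\right)\right) - 2} = \frac{729}{\left(-9\right) \frac{5}{2} - 2} = \frac{729}{- \frac{45}{2} - 2} = \frac{729}{- \frac{49}{2}} = 729 \left(- \frac{2}{49}\right) = - \frac{1458}{49}$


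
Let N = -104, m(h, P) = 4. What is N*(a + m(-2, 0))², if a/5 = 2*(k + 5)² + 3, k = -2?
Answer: -1235624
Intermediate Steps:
a = 105 (a = 5*(2*(-2 + 5)² + 3) = 5*(2*3² + 3) = 5*(2*9 + 3) = 5*(18 + 3) = 5*21 = 105)
N*(a + m(-2, 0))² = -104*(105 + 4)² = -104*109² = -104*11881 = -1235624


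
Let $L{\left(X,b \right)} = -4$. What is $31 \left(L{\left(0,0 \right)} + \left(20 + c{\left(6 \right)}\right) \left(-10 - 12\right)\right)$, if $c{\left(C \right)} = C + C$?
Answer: $-21948$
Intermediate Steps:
$c{\left(C \right)} = 2 C$
$31 \left(L{\left(0,0 \right)} + \left(20 + c{\left(6 \right)}\right) \left(-10 - 12\right)\right) = 31 \left(-4 + \left(20 + 2 \cdot 6\right) \left(-10 - 12\right)\right) = 31 \left(-4 + \left(20 + 12\right) \left(-10 - 12\right)\right) = 31 \left(-4 + 32 \left(-22\right)\right) = 31 \left(-4 - 704\right) = 31 \left(-708\right) = -21948$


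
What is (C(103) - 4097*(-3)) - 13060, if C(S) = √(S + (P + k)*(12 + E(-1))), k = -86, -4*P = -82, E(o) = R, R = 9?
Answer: -769 + I*√5090/2 ≈ -769.0 + 35.672*I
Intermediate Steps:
E(o) = 9
P = 41/2 (P = -¼*(-82) = 41/2 ≈ 20.500)
C(S) = √(-2751/2 + S) (C(S) = √(S + (41/2 - 86)*(12 + 9)) = √(S - 131/2*21) = √(S - 2751/2) = √(-2751/2 + S))
(C(103) - 4097*(-3)) - 13060 = (√(-5502 + 4*103)/2 - 4097*(-3)) - 13060 = (√(-5502 + 412)/2 + 12291) - 13060 = (√(-5090)/2 + 12291) - 13060 = ((I*√5090)/2 + 12291) - 13060 = (I*√5090/2 + 12291) - 13060 = (12291 + I*√5090/2) - 13060 = -769 + I*√5090/2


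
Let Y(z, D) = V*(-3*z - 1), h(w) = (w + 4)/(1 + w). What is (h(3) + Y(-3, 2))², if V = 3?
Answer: 10609/16 ≈ 663.06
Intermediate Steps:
h(w) = (4 + w)/(1 + w)
Y(z, D) = -3 - 9*z (Y(z, D) = 3*(-3*z - 1) = 3*(-1 - 3*z) = -3 - 9*z)
(h(3) + Y(-3, 2))² = ((4 + 3)/(1 + 3) + (-3 - 9*(-3)))² = (7/4 + (-3 + 27))² = ((¼)*7 + 24)² = (7/4 + 24)² = (103/4)² = 10609/16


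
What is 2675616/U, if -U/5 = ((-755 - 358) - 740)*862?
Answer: 1337808/3993215 ≈ 0.33502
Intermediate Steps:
U = 7986430 (U = -5*((-755 - 358) - 740)*862 = -5*(-1113 - 740)*862 = -(-9265)*862 = -5*(-1597286) = 7986430)
2675616/U = 2675616/7986430 = 2675616*(1/7986430) = 1337808/3993215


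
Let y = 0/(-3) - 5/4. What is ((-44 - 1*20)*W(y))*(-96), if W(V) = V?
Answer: -7680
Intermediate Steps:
y = -5/4 (y = 0*(-1/3) - 5*1/4 = 0 - 5/4 = -5/4 ≈ -1.2500)
((-44 - 1*20)*W(y))*(-96) = ((-44 - 1*20)*(-5/4))*(-96) = ((-44 - 20)*(-5/4))*(-96) = -64*(-5/4)*(-96) = 80*(-96) = -7680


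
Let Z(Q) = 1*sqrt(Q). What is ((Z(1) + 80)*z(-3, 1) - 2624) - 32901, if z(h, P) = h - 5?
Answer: -36173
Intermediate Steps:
z(h, P) = -5 + h
Z(Q) = sqrt(Q)
((Z(1) + 80)*z(-3, 1) - 2624) - 32901 = ((sqrt(1) + 80)*(-5 - 3) - 2624) - 32901 = ((1 + 80)*(-8) - 2624) - 32901 = (81*(-8) - 2624) - 32901 = (-648 - 2624) - 32901 = -3272 - 32901 = -36173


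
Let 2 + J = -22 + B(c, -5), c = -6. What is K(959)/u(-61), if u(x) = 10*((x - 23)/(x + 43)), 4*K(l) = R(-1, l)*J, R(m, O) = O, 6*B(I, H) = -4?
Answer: -5069/40 ≈ -126.72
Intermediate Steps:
B(I, H) = -2/3 (B(I, H) = (1/6)*(-4) = -2/3)
J = -74/3 (J = -2 + (-22 - 2/3) = -2 - 68/3 = -74/3 ≈ -24.667)
K(l) = -37*l/6 (K(l) = (l*(-74/3))/4 = (-74*l/3)/4 = -37*l/6)
u(x) = 10*(-23 + x)/(43 + x) (u(x) = 10*((-23 + x)/(43 + x)) = 10*(-23 + x)/(43 + x))
K(959)/u(-61) = (-37/6*959)/((10*(-23 - 61)/(43 - 61))) = -35483/(6*(10*(-84)/(-18))) = -35483/(6*(10*(-1/18)*(-84))) = -35483/(6*140/3) = -35483/6*3/140 = -5069/40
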